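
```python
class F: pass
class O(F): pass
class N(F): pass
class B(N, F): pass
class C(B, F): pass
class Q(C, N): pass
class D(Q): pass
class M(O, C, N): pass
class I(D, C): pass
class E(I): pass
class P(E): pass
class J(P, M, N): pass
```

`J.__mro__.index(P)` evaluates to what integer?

1

L[J] = J + merge(L[P], L[M], L[N], [P M N])
  take P:  [P E I D Q C B N F object] + [M O C B N F object] + [N F object] + [P M N]
  take E:  [E I D Q C B N F object] + [M O C B N F object] + [N F object] + [M N]
  take I:  [I D Q C B N F object] + [M O C B N F object] + [N F object] + [M N]
  take D:  [D Q C B N F object] + [M O C B N F object] + [N F object] + [M N]
  take Q:  [Q C B N F object] + [M O C B N F object] + [N F object] + [M N]
  take M:  [C B N F object] + [M O C B N F object] + [N F object] + [M N]
  take O:  [C B N F object] + [O C B N F object] + [N F object] + [N]
  take C:  [C B N F object] + [C B N F object] + [N F object] + [N]
  take B:  [B N F object] + [B N F object] + [N F object] + [N]
  take N:  [N F object] + [N F object] + [N F object] + [N]
  take F:  [F object] + [F object] + [F object]
  take object:  [object] + [object] + [object]
MRO: J P E I D Q M O C B N F object
P sits at index 1.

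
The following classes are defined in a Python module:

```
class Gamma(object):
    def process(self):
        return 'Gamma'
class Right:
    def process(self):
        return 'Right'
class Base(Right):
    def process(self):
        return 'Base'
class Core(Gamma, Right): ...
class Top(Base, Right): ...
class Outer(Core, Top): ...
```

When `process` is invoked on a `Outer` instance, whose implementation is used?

Gamma

L[Outer] = Outer + merge(L[Core], L[Top], [Core Top])
  take Core:  [Core Gamma Right object] + [Top Base Right object] + [Core Top]
  take Gamma:  [Gamma Right object] + [Top Base Right object] + [Top]
  take Top:  [Right object] + [Top Base Right object] + [Top]
  take Base:  [Right object] + [Base Right object]
  take Right:  [Right object] + [Right object]
  take object:  [object] + [object]
MRO: Outer Core Gamma Top Base Right object
process is defined in: Base, Gamma, Right. First along the MRO is Gamma.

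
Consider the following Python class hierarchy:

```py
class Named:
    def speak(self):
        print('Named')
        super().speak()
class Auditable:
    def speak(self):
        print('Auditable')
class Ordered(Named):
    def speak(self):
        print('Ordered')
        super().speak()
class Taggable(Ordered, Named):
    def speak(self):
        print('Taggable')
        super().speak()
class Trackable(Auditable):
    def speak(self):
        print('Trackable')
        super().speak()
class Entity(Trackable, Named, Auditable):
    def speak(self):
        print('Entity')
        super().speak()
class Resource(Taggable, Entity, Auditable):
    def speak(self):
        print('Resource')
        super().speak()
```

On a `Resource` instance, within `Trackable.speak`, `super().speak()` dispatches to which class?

Named

L[Resource] = Resource + merge(L[Taggable], L[Entity], L[Auditable], [Taggable Entity Auditable])
  take Taggable:  [Taggable Ordered Named object] + [Entity Trackable Named Auditable object] + [Auditable object] + [Taggable Entity Auditable]
  take Ordered:  [Ordered Named object] + [Entity Trackable Named Auditable object] + [Auditable object] + [Entity Auditable]
  take Entity:  [Named object] + [Entity Trackable Named Auditable object] + [Auditable object] + [Entity Auditable]
  take Trackable:  [Named object] + [Trackable Named Auditable object] + [Auditable object] + [Auditable]
  take Named:  [Named object] + [Named Auditable object] + [Auditable object] + [Auditable]
  take Auditable:  [object] + [Auditable object] + [Auditable object] + [Auditable]
  take object:  [object] + [object] + [object]
MRO: Resource Taggable Ordered Entity Trackable Named Auditable object
super() in Trackable.speak on a Resource instance goes to the class after Trackable in Resource's MRO: Named.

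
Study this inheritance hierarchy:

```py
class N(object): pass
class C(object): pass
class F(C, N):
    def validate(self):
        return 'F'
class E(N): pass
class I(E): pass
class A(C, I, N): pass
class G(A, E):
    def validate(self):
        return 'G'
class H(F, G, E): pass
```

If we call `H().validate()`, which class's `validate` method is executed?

L[H] = H + merge(L[F], L[G], L[E], [F G E])
  take F:  [F C N object] + [G A C I E N object] + [E N object] + [F G E]
  take G:  [C N object] + [G A C I E N object] + [E N object] + [G E]
  take A:  [C N object] + [A C I E N object] + [E N object] + [E]
  take C:  [C N object] + [C I E N object] + [E N object] + [E]
  take I:  [N object] + [I E N object] + [E N object] + [E]
  take E:  [N object] + [E N object] + [E N object] + [E]
  take N:  [N object] + [N object] + [N object]
  take object:  [object] + [object] + [object]
MRO: H F G A C I E N object
validate is defined in: F, G. First along the MRO is F.

F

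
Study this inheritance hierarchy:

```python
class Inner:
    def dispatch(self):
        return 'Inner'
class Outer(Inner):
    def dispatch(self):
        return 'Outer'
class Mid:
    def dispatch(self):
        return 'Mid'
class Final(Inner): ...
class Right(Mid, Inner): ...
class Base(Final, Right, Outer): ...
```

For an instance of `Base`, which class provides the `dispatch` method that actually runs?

Mid

L[Base] = Base + merge(L[Final], L[Right], L[Outer], [Final Right Outer])
  take Final:  [Final Inner object] + [Right Mid Inner object] + [Outer Inner object] + [Final Right Outer]
  take Right:  [Inner object] + [Right Mid Inner object] + [Outer Inner object] + [Right Outer]
  take Mid:  [Inner object] + [Mid Inner object] + [Outer Inner object] + [Outer]
  take Outer:  [Inner object] + [Inner object] + [Outer Inner object] + [Outer]
  take Inner:  [Inner object] + [Inner object] + [Inner object]
  take object:  [object] + [object] + [object]
MRO: Base Final Right Mid Outer Inner object
dispatch is defined in: Inner, Mid, Outer. First along the MRO is Mid.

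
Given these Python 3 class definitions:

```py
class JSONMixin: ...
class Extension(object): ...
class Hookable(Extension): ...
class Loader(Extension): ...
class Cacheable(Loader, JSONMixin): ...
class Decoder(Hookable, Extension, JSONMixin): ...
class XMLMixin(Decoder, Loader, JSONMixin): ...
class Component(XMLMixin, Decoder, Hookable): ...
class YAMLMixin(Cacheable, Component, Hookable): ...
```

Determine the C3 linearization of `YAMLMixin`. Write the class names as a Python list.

[YAMLMixin, Cacheable, Component, XMLMixin, Decoder, Hookable, Loader, Extension, JSONMixin, object]

L[YAMLMixin] = YAMLMixin + merge(L[Cacheable], L[Component], L[Hookable], [Cacheable Component Hookable])
  take Cacheable:  [Cacheable Loader Extension JSONMixin object] + [Component XMLMixin Decoder Hookable Loader Extension JSONMixin object] + [Hookable Extension object] + [Cacheable Component Hookable]
  take Component:  [Loader Extension JSONMixin object] + [Component XMLMixin Decoder Hookable Loader Extension JSONMixin object] + [Hookable Extension object] + [Component Hookable]
  take XMLMixin:  [Loader Extension JSONMixin object] + [XMLMixin Decoder Hookable Loader Extension JSONMixin object] + [Hookable Extension object] + [Hookable]
  take Decoder:  [Loader Extension JSONMixin object] + [Decoder Hookable Loader Extension JSONMixin object] + [Hookable Extension object] + [Hookable]
  take Hookable:  [Loader Extension JSONMixin object] + [Hookable Loader Extension JSONMixin object] + [Hookable Extension object] + [Hookable]
  take Loader:  [Loader Extension JSONMixin object] + [Loader Extension JSONMixin object] + [Extension object]
  take Extension:  [Extension JSONMixin object] + [Extension JSONMixin object] + [Extension object]
  take JSONMixin:  [JSONMixin object] + [JSONMixin object] + [object]
  take object:  [object] + [object] + [object]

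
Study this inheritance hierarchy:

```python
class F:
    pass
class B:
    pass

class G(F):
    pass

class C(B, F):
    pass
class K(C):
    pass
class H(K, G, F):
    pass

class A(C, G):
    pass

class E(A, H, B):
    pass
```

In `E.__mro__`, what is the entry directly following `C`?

B

L[E] = E + merge(L[A], L[H], L[B], [A H B])
  take A:  [A C B G F object] + [H K C B G F object] + [B object] + [A H B]
  take H:  [C B G F object] + [H K C B G F object] + [B object] + [H B]
  take K:  [C B G F object] + [K C B G F object] + [B object] + [B]
  take C:  [C B G F object] + [C B G F object] + [B object] + [B]
  take B:  [B G F object] + [B G F object] + [B object] + [B]
  take G:  [G F object] + [G F object] + [object]
  take F:  [F object] + [F object] + [object]
  take object:  [object] + [object] + [object]
MRO: E A H K C B G F object
C is at position 4; next is B.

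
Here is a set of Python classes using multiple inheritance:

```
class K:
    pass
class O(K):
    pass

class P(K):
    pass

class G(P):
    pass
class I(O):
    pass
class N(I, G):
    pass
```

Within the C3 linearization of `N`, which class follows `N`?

I

L[N] = N + merge(L[I], L[G], [I G])
  take I:  [I O K object] + [G P K object] + [I G]
  take O:  [O K object] + [G P K object] + [G]
  take G:  [K object] + [G P K object] + [G]
  take P:  [K object] + [P K object]
  take K:  [K object] + [K object]
  take object:  [object] + [object]
MRO: N I O G P K object
N is at position 0; next is I.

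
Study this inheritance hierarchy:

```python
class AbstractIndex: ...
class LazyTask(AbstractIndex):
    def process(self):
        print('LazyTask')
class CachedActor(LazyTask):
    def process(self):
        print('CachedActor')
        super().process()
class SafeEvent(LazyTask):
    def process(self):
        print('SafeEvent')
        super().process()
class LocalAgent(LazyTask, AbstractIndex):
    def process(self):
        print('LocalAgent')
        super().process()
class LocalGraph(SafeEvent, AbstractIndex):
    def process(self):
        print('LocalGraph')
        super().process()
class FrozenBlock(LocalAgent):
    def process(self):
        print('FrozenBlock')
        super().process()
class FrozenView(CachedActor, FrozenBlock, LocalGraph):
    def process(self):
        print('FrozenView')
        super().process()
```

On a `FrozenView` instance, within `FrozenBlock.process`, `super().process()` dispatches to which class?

LocalAgent

L[FrozenView] = FrozenView + merge(L[CachedActor], L[FrozenBlock], L[LocalGraph], [CachedActor FrozenBlock LocalGraph])
  take CachedActor:  [CachedActor LazyTask AbstractIndex object] + [FrozenBlock LocalAgent LazyTask AbstractIndex object] + [LocalGraph SafeEvent LazyTask AbstractIndex object] + [CachedActor FrozenBlock LocalGraph]
  take FrozenBlock:  [LazyTask AbstractIndex object] + [FrozenBlock LocalAgent LazyTask AbstractIndex object] + [LocalGraph SafeEvent LazyTask AbstractIndex object] + [FrozenBlock LocalGraph]
  take LocalAgent:  [LazyTask AbstractIndex object] + [LocalAgent LazyTask AbstractIndex object] + [LocalGraph SafeEvent LazyTask AbstractIndex object] + [LocalGraph]
  take LocalGraph:  [LazyTask AbstractIndex object] + [LazyTask AbstractIndex object] + [LocalGraph SafeEvent LazyTask AbstractIndex object] + [LocalGraph]
  take SafeEvent:  [LazyTask AbstractIndex object] + [LazyTask AbstractIndex object] + [SafeEvent LazyTask AbstractIndex object]
  take LazyTask:  [LazyTask AbstractIndex object] + [LazyTask AbstractIndex object] + [LazyTask AbstractIndex object]
  take AbstractIndex:  [AbstractIndex object] + [AbstractIndex object] + [AbstractIndex object]
  take object:  [object] + [object] + [object]
MRO: FrozenView CachedActor FrozenBlock LocalAgent LocalGraph SafeEvent LazyTask AbstractIndex object
super() in FrozenBlock.process on a FrozenView instance goes to the class after FrozenBlock in FrozenView's MRO: LocalAgent.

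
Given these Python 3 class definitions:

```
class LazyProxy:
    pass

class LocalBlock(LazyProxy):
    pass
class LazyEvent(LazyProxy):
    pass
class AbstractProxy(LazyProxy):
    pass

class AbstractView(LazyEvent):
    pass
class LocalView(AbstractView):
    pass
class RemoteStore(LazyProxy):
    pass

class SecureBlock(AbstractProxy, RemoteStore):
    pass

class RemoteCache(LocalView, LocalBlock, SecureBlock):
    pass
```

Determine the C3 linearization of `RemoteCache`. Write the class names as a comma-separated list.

L[RemoteCache] = RemoteCache + merge(L[LocalView], L[LocalBlock], L[SecureBlock], [LocalView LocalBlock SecureBlock])
  take LocalView:  [LocalView AbstractView LazyEvent LazyProxy object] + [LocalBlock LazyProxy object] + [SecureBlock AbstractProxy RemoteStore LazyProxy object] + [LocalView LocalBlock SecureBlock]
  take AbstractView:  [AbstractView LazyEvent LazyProxy object] + [LocalBlock LazyProxy object] + [SecureBlock AbstractProxy RemoteStore LazyProxy object] + [LocalBlock SecureBlock]
  take LazyEvent:  [LazyEvent LazyProxy object] + [LocalBlock LazyProxy object] + [SecureBlock AbstractProxy RemoteStore LazyProxy object] + [LocalBlock SecureBlock]
  take LocalBlock:  [LazyProxy object] + [LocalBlock LazyProxy object] + [SecureBlock AbstractProxy RemoteStore LazyProxy object] + [LocalBlock SecureBlock]
  take SecureBlock:  [LazyProxy object] + [LazyProxy object] + [SecureBlock AbstractProxy RemoteStore LazyProxy object] + [SecureBlock]
  take AbstractProxy:  [LazyProxy object] + [LazyProxy object] + [AbstractProxy RemoteStore LazyProxy object]
  take RemoteStore:  [LazyProxy object] + [LazyProxy object] + [RemoteStore LazyProxy object]
  take LazyProxy:  [LazyProxy object] + [LazyProxy object] + [LazyProxy object]
  take object:  [object] + [object] + [object]

RemoteCache, LocalView, AbstractView, LazyEvent, LocalBlock, SecureBlock, AbstractProxy, RemoteStore, LazyProxy, object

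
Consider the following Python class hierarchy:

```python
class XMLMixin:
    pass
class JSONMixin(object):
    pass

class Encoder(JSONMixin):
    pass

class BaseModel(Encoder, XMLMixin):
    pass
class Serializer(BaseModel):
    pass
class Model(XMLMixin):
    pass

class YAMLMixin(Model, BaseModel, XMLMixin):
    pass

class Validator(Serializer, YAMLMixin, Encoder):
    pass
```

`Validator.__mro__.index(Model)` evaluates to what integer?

3

L[Validator] = Validator + merge(L[Serializer], L[YAMLMixin], L[Encoder], [Serializer YAMLMixin Encoder])
  take Serializer:  [Serializer BaseModel Encoder JSONMixin XMLMixin object] + [YAMLMixin Model BaseModel Encoder JSONMixin XMLMixin object] + [Encoder JSONMixin object] + [Serializer YAMLMixin Encoder]
  take YAMLMixin:  [BaseModel Encoder JSONMixin XMLMixin object] + [YAMLMixin Model BaseModel Encoder JSONMixin XMLMixin object] + [Encoder JSONMixin object] + [YAMLMixin Encoder]
  take Model:  [BaseModel Encoder JSONMixin XMLMixin object] + [Model BaseModel Encoder JSONMixin XMLMixin object] + [Encoder JSONMixin object] + [Encoder]
  take BaseModel:  [BaseModel Encoder JSONMixin XMLMixin object] + [BaseModel Encoder JSONMixin XMLMixin object] + [Encoder JSONMixin object] + [Encoder]
  take Encoder:  [Encoder JSONMixin XMLMixin object] + [Encoder JSONMixin XMLMixin object] + [Encoder JSONMixin object] + [Encoder]
  take JSONMixin:  [JSONMixin XMLMixin object] + [JSONMixin XMLMixin object] + [JSONMixin object]
  take XMLMixin:  [XMLMixin object] + [XMLMixin object] + [object]
  take object:  [object] + [object] + [object]
MRO: Validator Serializer YAMLMixin Model BaseModel Encoder JSONMixin XMLMixin object
Model sits at index 3.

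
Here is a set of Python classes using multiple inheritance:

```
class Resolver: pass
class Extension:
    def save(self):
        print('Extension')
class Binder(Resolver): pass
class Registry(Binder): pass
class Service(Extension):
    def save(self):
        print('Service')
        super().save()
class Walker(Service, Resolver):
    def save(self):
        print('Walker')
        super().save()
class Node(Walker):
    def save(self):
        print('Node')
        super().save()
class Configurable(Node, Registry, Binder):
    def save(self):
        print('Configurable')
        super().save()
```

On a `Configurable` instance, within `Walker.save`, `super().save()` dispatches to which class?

Service

L[Configurable] = Configurable + merge(L[Node], L[Registry], L[Binder], [Node Registry Binder])
  take Node:  [Node Walker Service Extension Resolver object] + [Registry Binder Resolver object] + [Binder Resolver object] + [Node Registry Binder]
  take Walker:  [Walker Service Extension Resolver object] + [Registry Binder Resolver object] + [Binder Resolver object] + [Registry Binder]
  take Service:  [Service Extension Resolver object] + [Registry Binder Resolver object] + [Binder Resolver object] + [Registry Binder]
  take Extension:  [Extension Resolver object] + [Registry Binder Resolver object] + [Binder Resolver object] + [Registry Binder]
  take Registry:  [Resolver object] + [Registry Binder Resolver object] + [Binder Resolver object] + [Registry Binder]
  take Binder:  [Resolver object] + [Binder Resolver object] + [Binder Resolver object] + [Binder]
  take Resolver:  [Resolver object] + [Resolver object] + [Resolver object]
  take object:  [object] + [object] + [object]
MRO: Configurable Node Walker Service Extension Registry Binder Resolver object
super() in Walker.save on a Configurable instance goes to the class after Walker in Configurable's MRO: Service.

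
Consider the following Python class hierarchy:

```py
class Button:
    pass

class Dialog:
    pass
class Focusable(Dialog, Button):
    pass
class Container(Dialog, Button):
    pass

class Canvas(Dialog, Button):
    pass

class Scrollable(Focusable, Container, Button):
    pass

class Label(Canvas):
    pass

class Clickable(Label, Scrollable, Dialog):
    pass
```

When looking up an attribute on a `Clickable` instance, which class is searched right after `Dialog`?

L[Clickable] = Clickable + merge(L[Label], L[Scrollable], L[Dialog], [Label Scrollable Dialog])
  take Label:  [Label Canvas Dialog Button object] + [Scrollable Focusable Container Dialog Button object] + [Dialog object] + [Label Scrollable Dialog]
  take Canvas:  [Canvas Dialog Button object] + [Scrollable Focusable Container Dialog Button object] + [Dialog object] + [Scrollable Dialog]
  take Scrollable:  [Dialog Button object] + [Scrollable Focusable Container Dialog Button object] + [Dialog object] + [Scrollable Dialog]
  take Focusable:  [Dialog Button object] + [Focusable Container Dialog Button object] + [Dialog object] + [Dialog]
  take Container:  [Dialog Button object] + [Container Dialog Button object] + [Dialog object] + [Dialog]
  take Dialog:  [Dialog Button object] + [Dialog Button object] + [Dialog object] + [Dialog]
  take Button:  [Button object] + [Button object] + [object]
  take object:  [object] + [object] + [object]
MRO: Clickable Label Canvas Scrollable Focusable Container Dialog Button object
Dialog is at position 6; next is Button.

Button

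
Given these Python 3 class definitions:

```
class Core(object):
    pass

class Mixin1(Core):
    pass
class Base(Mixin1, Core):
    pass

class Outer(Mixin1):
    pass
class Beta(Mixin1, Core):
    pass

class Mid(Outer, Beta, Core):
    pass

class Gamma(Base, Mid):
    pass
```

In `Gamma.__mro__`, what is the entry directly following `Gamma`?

Base

L[Gamma] = Gamma + merge(L[Base], L[Mid], [Base Mid])
  take Base:  [Base Mixin1 Core object] + [Mid Outer Beta Mixin1 Core object] + [Base Mid]
  take Mid:  [Mixin1 Core object] + [Mid Outer Beta Mixin1 Core object] + [Mid]
  take Outer:  [Mixin1 Core object] + [Outer Beta Mixin1 Core object]
  take Beta:  [Mixin1 Core object] + [Beta Mixin1 Core object]
  take Mixin1:  [Mixin1 Core object] + [Mixin1 Core object]
  take Core:  [Core object] + [Core object]
  take object:  [object] + [object]
MRO: Gamma Base Mid Outer Beta Mixin1 Core object
Gamma is at position 0; next is Base.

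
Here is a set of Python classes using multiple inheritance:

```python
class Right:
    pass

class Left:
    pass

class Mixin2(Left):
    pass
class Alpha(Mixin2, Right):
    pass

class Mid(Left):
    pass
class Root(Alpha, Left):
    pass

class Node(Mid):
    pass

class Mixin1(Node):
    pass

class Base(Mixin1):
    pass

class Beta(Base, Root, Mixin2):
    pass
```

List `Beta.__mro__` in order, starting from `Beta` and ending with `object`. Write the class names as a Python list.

[Beta, Base, Mixin1, Node, Mid, Root, Alpha, Mixin2, Left, Right, object]

L[Beta] = Beta + merge(L[Base], L[Root], L[Mixin2], [Base Root Mixin2])
  take Base:  [Base Mixin1 Node Mid Left object] + [Root Alpha Mixin2 Left Right object] + [Mixin2 Left object] + [Base Root Mixin2]
  take Mixin1:  [Mixin1 Node Mid Left object] + [Root Alpha Mixin2 Left Right object] + [Mixin2 Left object] + [Root Mixin2]
  take Node:  [Node Mid Left object] + [Root Alpha Mixin2 Left Right object] + [Mixin2 Left object] + [Root Mixin2]
  take Mid:  [Mid Left object] + [Root Alpha Mixin2 Left Right object] + [Mixin2 Left object] + [Root Mixin2]
  take Root:  [Left object] + [Root Alpha Mixin2 Left Right object] + [Mixin2 Left object] + [Root Mixin2]
  take Alpha:  [Left object] + [Alpha Mixin2 Left Right object] + [Mixin2 Left object] + [Mixin2]
  take Mixin2:  [Left object] + [Mixin2 Left Right object] + [Mixin2 Left object] + [Mixin2]
  take Left:  [Left object] + [Left Right object] + [Left object]
  take Right:  [object] + [Right object] + [object]
  take object:  [object] + [object] + [object]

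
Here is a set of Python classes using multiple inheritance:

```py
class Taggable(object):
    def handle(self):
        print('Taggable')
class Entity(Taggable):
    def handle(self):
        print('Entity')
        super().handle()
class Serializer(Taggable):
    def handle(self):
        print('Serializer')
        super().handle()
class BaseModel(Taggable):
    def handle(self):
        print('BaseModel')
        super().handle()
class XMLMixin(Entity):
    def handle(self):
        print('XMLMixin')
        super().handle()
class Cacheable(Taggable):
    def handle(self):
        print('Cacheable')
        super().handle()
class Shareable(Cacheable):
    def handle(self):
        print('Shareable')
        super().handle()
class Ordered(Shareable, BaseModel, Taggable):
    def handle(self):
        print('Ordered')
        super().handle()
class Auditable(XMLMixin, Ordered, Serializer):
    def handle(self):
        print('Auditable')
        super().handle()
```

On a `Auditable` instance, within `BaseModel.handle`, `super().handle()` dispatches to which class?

L[Auditable] = Auditable + merge(L[XMLMixin], L[Ordered], L[Serializer], [XMLMixin Ordered Serializer])
  take XMLMixin:  [XMLMixin Entity Taggable object] + [Ordered Shareable Cacheable BaseModel Taggable object] + [Serializer Taggable object] + [XMLMixin Ordered Serializer]
  take Entity:  [Entity Taggable object] + [Ordered Shareable Cacheable BaseModel Taggable object] + [Serializer Taggable object] + [Ordered Serializer]
  take Ordered:  [Taggable object] + [Ordered Shareable Cacheable BaseModel Taggable object] + [Serializer Taggable object] + [Ordered Serializer]
  take Shareable:  [Taggable object] + [Shareable Cacheable BaseModel Taggable object] + [Serializer Taggable object] + [Serializer]
  take Cacheable:  [Taggable object] + [Cacheable BaseModel Taggable object] + [Serializer Taggable object] + [Serializer]
  take BaseModel:  [Taggable object] + [BaseModel Taggable object] + [Serializer Taggable object] + [Serializer]
  take Serializer:  [Taggable object] + [Taggable object] + [Serializer Taggable object] + [Serializer]
  take Taggable:  [Taggable object] + [Taggable object] + [Taggable object]
  take object:  [object] + [object] + [object]
MRO: Auditable XMLMixin Entity Ordered Shareable Cacheable BaseModel Serializer Taggable object
super() in BaseModel.handle on a Auditable instance goes to the class after BaseModel in Auditable's MRO: Serializer.

Serializer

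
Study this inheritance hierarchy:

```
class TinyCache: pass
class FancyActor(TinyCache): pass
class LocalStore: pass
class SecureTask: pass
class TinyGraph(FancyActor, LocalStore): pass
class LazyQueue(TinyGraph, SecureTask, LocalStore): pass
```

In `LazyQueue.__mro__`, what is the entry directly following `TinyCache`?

SecureTask

L[LazyQueue] = LazyQueue + merge(L[TinyGraph], L[SecureTask], L[LocalStore], [TinyGraph SecureTask LocalStore])
  take TinyGraph:  [TinyGraph FancyActor TinyCache LocalStore object] + [SecureTask object] + [LocalStore object] + [TinyGraph SecureTask LocalStore]
  take FancyActor:  [FancyActor TinyCache LocalStore object] + [SecureTask object] + [LocalStore object] + [SecureTask LocalStore]
  take TinyCache:  [TinyCache LocalStore object] + [SecureTask object] + [LocalStore object] + [SecureTask LocalStore]
  take SecureTask:  [LocalStore object] + [SecureTask object] + [LocalStore object] + [SecureTask LocalStore]
  take LocalStore:  [LocalStore object] + [object] + [LocalStore object] + [LocalStore]
  take object:  [object] + [object] + [object]
MRO: LazyQueue TinyGraph FancyActor TinyCache SecureTask LocalStore object
TinyCache is at position 3; next is SecureTask.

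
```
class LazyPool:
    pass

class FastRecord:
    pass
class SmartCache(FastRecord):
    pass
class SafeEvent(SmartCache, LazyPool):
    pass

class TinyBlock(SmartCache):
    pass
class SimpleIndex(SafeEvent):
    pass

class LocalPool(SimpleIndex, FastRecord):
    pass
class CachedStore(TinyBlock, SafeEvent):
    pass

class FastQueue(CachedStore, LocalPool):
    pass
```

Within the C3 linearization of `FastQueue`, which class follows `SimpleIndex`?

SafeEvent

L[FastQueue] = FastQueue + merge(L[CachedStore], L[LocalPool], [CachedStore LocalPool])
  take CachedStore:  [CachedStore TinyBlock SafeEvent SmartCache FastRecord LazyPool object] + [LocalPool SimpleIndex SafeEvent SmartCache FastRecord LazyPool object] + [CachedStore LocalPool]
  take TinyBlock:  [TinyBlock SafeEvent SmartCache FastRecord LazyPool object] + [LocalPool SimpleIndex SafeEvent SmartCache FastRecord LazyPool object] + [LocalPool]
  take LocalPool:  [SafeEvent SmartCache FastRecord LazyPool object] + [LocalPool SimpleIndex SafeEvent SmartCache FastRecord LazyPool object] + [LocalPool]
  take SimpleIndex:  [SafeEvent SmartCache FastRecord LazyPool object] + [SimpleIndex SafeEvent SmartCache FastRecord LazyPool object]
  take SafeEvent:  [SafeEvent SmartCache FastRecord LazyPool object] + [SafeEvent SmartCache FastRecord LazyPool object]
  take SmartCache:  [SmartCache FastRecord LazyPool object] + [SmartCache FastRecord LazyPool object]
  take FastRecord:  [FastRecord LazyPool object] + [FastRecord LazyPool object]
  take LazyPool:  [LazyPool object] + [LazyPool object]
  take object:  [object] + [object]
MRO: FastQueue CachedStore TinyBlock LocalPool SimpleIndex SafeEvent SmartCache FastRecord LazyPool object
SimpleIndex is at position 4; next is SafeEvent.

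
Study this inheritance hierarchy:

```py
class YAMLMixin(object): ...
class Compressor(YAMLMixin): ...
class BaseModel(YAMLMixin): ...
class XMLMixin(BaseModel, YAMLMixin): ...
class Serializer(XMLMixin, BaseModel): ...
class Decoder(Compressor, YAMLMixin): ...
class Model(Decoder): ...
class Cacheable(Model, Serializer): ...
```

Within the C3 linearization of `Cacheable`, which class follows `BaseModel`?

L[Cacheable] = Cacheable + merge(L[Model], L[Serializer], [Model Serializer])
  take Model:  [Model Decoder Compressor YAMLMixin object] + [Serializer XMLMixin BaseModel YAMLMixin object] + [Model Serializer]
  take Decoder:  [Decoder Compressor YAMLMixin object] + [Serializer XMLMixin BaseModel YAMLMixin object] + [Serializer]
  take Compressor:  [Compressor YAMLMixin object] + [Serializer XMLMixin BaseModel YAMLMixin object] + [Serializer]
  take Serializer:  [YAMLMixin object] + [Serializer XMLMixin BaseModel YAMLMixin object] + [Serializer]
  take XMLMixin:  [YAMLMixin object] + [XMLMixin BaseModel YAMLMixin object]
  take BaseModel:  [YAMLMixin object] + [BaseModel YAMLMixin object]
  take YAMLMixin:  [YAMLMixin object] + [YAMLMixin object]
  take object:  [object] + [object]
MRO: Cacheable Model Decoder Compressor Serializer XMLMixin BaseModel YAMLMixin object
BaseModel is at position 6; next is YAMLMixin.

YAMLMixin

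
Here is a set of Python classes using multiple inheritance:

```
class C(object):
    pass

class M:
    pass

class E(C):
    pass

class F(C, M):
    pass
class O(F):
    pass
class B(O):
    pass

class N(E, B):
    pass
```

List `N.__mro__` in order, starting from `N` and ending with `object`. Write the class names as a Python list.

[N, E, B, O, F, C, M, object]

L[N] = N + merge(L[E], L[B], [E B])
  take E:  [E C object] + [B O F C M object] + [E B]
  take B:  [C object] + [B O F C M object] + [B]
  take O:  [C object] + [O F C M object]
  take F:  [C object] + [F C M object]
  take C:  [C object] + [C M object]
  take M:  [object] + [M object]
  take object:  [object] + [object]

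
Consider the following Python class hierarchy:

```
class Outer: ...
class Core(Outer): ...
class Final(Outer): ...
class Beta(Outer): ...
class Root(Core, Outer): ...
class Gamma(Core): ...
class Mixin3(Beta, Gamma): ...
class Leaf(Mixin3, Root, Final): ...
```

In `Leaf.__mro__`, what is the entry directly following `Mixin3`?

Beta

L[Leaf] = Leaf + merge(L[Mixin3], L[Root], L[Final], [Mixin3 Root Final])
  take Mixin3:  [Mixin3 Beta Gamma Core Outer object] + [Root Core Outer object] + [Final Outer object] + [Mixin3 Root Final]
  take Beta:  [Beta Gamma Core Outer object] + [Root Core Outer object] + [Final Outer object] + [Root Final]
  take Gamma:  [Gamma Core Outer object] + [Root Core Outer object] + [Final Outer object] + [Root Final]
  take Root:  [Core Outer object] + [Root Core Outer object] + [Final Outer object] + [Root Final]
  take Core:  [Core Outer object] + [Core Outer object] + [Final Outer object] + [Final]
  take Final:  [Outer object] + [Outer object] + [Final Outer object] + [Final]
  take Outer:  [Outer object] + [Outer object] + [Outer object]
  take object:  [object] + [object] + [object]
MRO: Leaf Mixin3 Beta Gamma Root Core Final Outer object
Mixin3 is at position 1; next is Beta.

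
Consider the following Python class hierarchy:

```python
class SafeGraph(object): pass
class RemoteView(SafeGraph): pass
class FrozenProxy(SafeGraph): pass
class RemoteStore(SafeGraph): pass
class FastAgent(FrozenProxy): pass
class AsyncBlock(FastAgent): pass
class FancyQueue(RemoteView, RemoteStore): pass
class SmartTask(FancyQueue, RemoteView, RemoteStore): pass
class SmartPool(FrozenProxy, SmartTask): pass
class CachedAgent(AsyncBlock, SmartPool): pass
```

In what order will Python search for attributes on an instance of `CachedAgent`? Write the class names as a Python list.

[CachedAgent, AsyncBlock, FastAgent, SmartPool, FrozenProxy, SmartTask, FancyQueue, RemoteView, RemoteStore, SafeGraph, object]

L[CachedAgent] = CachedAgent + merge(L[AsyncBlock], L[SmartPool], [AsyncBlock SmartPool])
  take AsyncBlock:  [AsyncBlock FastAgent FrozenProxy SafeGraph object] + [SmartPool FrozenProxy SmartTask FancyQueue RemoteView RemoteStore SafeGraph object] + [AsyncBlock SmartPool]
  take FastAgent:  [FastAgent FrozenProxy SafeGraph object] + [SmartPool FrozenProxy SmartTask FancyQueue RemoteView RemoteStore SafeGraph object] + [SmartPool]
  take SmartPool:  [FrozenProxy SafeGraph object] + [SmartPool FrozenProxy SmartTask FancyQueue RemoteView RemoteStore SafeGraph object] + [SmartPool]
  take FrozenProxy:  [FrozenProxy SafeGraph object] + [FrozenProxy SmartTask FancyQueue RemoteView RemoteStore SafeGraph object]
  take SmartTask:  [SafeGraph object] + [SmartTask FancyQueue RemoteView RemoteStore SafeGraph object]
  take FancyQueue:  [SafeGraph object] + [FancyQueue RemoteView RemoteStore SafeGraph object]
  take RemoteView:  [SafeGraph object] + [RemoteView RemoteStore SafeGraph object]
  take RemoteStore:  [SafeGraph object] + [RemoteStore SafeGraph object]
  take SafeGraph:  [SafeGraph object] + [SafeGraph object]
  take object:  [object] + [object]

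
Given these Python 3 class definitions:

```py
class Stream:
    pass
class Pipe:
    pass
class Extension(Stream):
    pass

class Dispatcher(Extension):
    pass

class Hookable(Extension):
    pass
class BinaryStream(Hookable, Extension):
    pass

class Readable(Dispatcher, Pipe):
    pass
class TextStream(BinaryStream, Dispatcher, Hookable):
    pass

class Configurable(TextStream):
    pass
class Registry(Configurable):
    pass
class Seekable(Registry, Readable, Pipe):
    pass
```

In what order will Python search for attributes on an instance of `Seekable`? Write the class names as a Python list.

[Seekable, Registry, Configurable, TextStream, BinaryStream, Readable, Dispatcher, Hookable, Extension, Stream, Pipe, object]

L[Seekable] = Seekable + merge(L[Registry], L[Readable], L[Pipe], [Registry Readable Pipe])
  take Registry:  [Registry Configurable TextStream BinaryStream Dispatcher Hookable Extension Stream object] + [Readable Dispatcher Extension Stream Pipe object] + [Pipe object] + [Registry Readable Pipe]
  take Configurable:  [Configurable TextStream BinaryStream Dispatcher Hookable Extension Stream object] + [Readable Dispatcher Extension Stream Pipe object] + [Pipe object] + [Readable Pipe]
  take TextStream:  [TextStream BinaryStream Dispatcher Hookable Extension Stream object] + [Readable Dispatcher Extension Stream Pipe object] + [Pipe object] + [Readable Pipe]
  take BinaryStream:  [BinaryStream Dispatcher Hookable Extension Stream object] + [Readable Dispatcher Extension Stream Pipe object] + [Pipe object] + [Readable Pipe]
  take Readable:  [Dispatcher Hookable Extension Stream object] + [Readable Dispatcher Extension Stream Pipe object] + [Pipe object] + [Readable Pipe]
  take Dispatcher:  [Dispatcher Hookable Extension Stream object] + [Dispatcher Extension Stream Pipe object] + [Pipe object] + [Pipe]
  take Hookable:  [Hookable Extension Stream object] + [Extension Stream Pipe object] + [Pipe object] + [Pipe]
  take Extension:  [Extension Stream object] + [Extension Stream Pipe object] + [Pipe object] + [Pipe]
  take Stream:  [Stream object] + [Stream Pipe object] + [Pipe object] + [Pipe]
  take Pipe:  [object] + [Pipe object] + [Pipe object] + [Pipe]
  take object:  [object] + [object] + [object]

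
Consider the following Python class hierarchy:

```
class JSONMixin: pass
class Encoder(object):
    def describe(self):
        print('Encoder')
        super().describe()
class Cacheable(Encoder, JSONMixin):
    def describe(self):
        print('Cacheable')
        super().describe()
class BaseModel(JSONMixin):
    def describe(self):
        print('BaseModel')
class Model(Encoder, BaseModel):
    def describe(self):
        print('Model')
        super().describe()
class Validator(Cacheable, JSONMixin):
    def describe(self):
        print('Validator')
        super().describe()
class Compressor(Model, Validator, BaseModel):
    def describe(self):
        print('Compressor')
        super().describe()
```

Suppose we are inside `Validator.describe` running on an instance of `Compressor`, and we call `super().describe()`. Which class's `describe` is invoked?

Cacheable

L[Compressor] = Compressor + merge(L[Model], L[Validator], L[BaseModel], [Model Validator BaseModel])
  take Model:  [Model Encoder BaseModel JSONMixin object] + [Validator Cacheable Encoder JSONMixin object] + [BaseModel JSONMixin object] + [Model Validator BaseModel]
  take Validator:  [Encoder BaseModel JSONMixin object] + [Validator Cacheable Encoder JSONMixin object] + [BaseModel JSONMixin object] + [Validator BaseModel]
  take Cacheable:  [Encoder BaseModel JSONMixin object] + [Cacheable Encoder JSONMixin object] + [BaseModel JSONMixin object] + [BaseModel]
  take Encoder:  [Encoder BaseModel JSONMixin object] + [Encoder JSONMixin object] + [BaseModel JSONMixin object] + [BaseModel]
  take BaseModel:  [BaseModel JSONMixin object] + [JSONMixin object] + [BaseModel JSONMixin object] + [BaseModel]
  take JSONMixin:  [JSONMixin object] + [JSONMixin object] + [JSONMixin object]
  take object:  [object] + [object] + [object]
MRO: Compressor Model Validator Cacheable Encoder BaseModel JSONMixin object
super() in Validator.describe on a Compressor instance goes to the class after Validator in Compressor's MRO: Cacheable.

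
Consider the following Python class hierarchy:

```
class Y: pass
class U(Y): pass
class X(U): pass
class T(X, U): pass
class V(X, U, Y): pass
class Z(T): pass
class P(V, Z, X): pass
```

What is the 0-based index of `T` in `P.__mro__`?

L[P] = P + merge(L[V], L[Z], L[X], [V Z X])
  take V:  [V X U Y object] + [Z T X U Y object] + [X U Y object] + [V Z X]
  take Z:  [X U Y object] + [Z T X U Y object] + [X U Y object] + [Z X]
  take T:  [X U Y object] + [T X U Y object] + [X U Y object] + [X]
  take X:  [X U Y object] + [X U Y object] + [X U Y object] + [X]
  take U:  [U Y object] + [U Y object] + [U Y object]
  take Y:  [Y object] + [Y object] + [Y object]
  take object:  [object] + [object] + [object]
MRO: P V Z T X U Y object
T sits at index 3.

3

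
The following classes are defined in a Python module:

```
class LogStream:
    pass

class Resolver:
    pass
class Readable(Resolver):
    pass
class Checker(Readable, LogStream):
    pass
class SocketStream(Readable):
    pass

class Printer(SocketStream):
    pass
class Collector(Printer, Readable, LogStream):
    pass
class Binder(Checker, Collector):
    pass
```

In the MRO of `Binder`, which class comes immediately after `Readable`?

Resolver

L[Binder] = Binder + merge(L[Checker], L[Collector], [Checker Collector])
  take Checker:  [Checker Readable Resolver LogStream object] + [Collector Printer SocketStream Readable Resolver LogStream object] + [Checker Collector]
  take Collector:  [Readable Resolver LogStream object] + [Collector Printer SocketStream Readable Resolver LogStream object] + [Collector]
  take Printer:  [Readable Resolver LogStream object] + [Printer SocketStream Readable Resolver LogStream object]
  take SocketStream:  [Readable Resolver LogStream object] + [SocketStream Readable Resolver LogStream object]
  take Readable:  [Readable Resolver LogStream object] + [Readable Resolver LogStream object]
  take Resolver:  [Resolver LogStream object] + [Resolver LogStream object]
  take LogStream:  [LogStream object] + [LogStream object]
  take object:  [object] + [object]
MRO: Binder Checker Collector Printer SocketStream Readable Resolver LogStream object
Readable is at position 5; next is Resolver.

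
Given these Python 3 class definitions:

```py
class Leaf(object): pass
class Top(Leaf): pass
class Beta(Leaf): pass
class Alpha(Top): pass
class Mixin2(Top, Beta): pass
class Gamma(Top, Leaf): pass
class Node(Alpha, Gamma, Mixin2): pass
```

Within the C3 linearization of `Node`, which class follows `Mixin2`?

L[Node] = Node + merge(L[Alpha], L[Gamma], L[Mixin2], [Alpha Gamma Mixin2])
  take Alpha:  [Alpha Top Leaf object] + [Gamma Top Leaf object] + [Mixin2 Top Beta Leaf object] + [Alpha Gamma Mixin2]
  take Gamma:  [Top Leaf object] + [Gamma Top Leaf object] + [Mixin2 Top Beta Leaf object] + [Gamma Mixin2]
  take Mixin2:  [Top Leaf object] + [Top Leaf object] + [Mixin2 Top Beta Leaf object] + [Mixin2]
  take Top:  [Top Leaf object] + [Top Leaf object] + [Top Beta Leaf object]
  take Beta:  [Leaf object] + [Leaf object] + [Beta Leaf object]
  take Leaf:  [Leaf object] + [Leaf object] + [Leaf object]
  take object:  [object] + [object] + [object]
MRO: Node Alpha Gamma Mixin2 Top Beta Leaf object
Mixin2 is at position 3; next is Top.

Top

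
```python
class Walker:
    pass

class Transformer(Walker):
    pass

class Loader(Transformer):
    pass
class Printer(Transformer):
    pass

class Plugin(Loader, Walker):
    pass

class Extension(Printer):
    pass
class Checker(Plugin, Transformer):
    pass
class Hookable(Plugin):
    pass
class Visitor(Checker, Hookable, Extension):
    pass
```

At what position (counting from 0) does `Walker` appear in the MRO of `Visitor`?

8

L[Visitor] = Visitor + merge(L[Checker], L[Hookable], L[Extension], [Checker Hookable Extension])
  take Checker:  [Checker Plugin Loader Transformer Walker object] + [Hookable Plugin Loader Transformer Walker object] + [Extension Printer Transformer Walker object] + [Checker Hookable Extension]
  take Hookable:  [Plugin Loader Transformer Walker object] + [Hookable Plugin Loader Transformer Walker object] + [Extension Printer Transformer Walker object] + [Hookable Extension]
  take Plugin:  [Plugin Loader Transformer Walker object] + [Plugin Loader Transformer Walker object] + [Extension Printer Transformer Walker object] + [Extension]
  take Loader:  [Loader Transformer Walker object] + [Loader Transformer Walker object] + [Extension Printer Transformer Walker object] + [Extension]
  take Extension:  [Transformer Walker object] + [Transformer Walker object] + [Extension Printer Transformer Walker object] + [Extension]
  take Printer:  [Transformer Walker object] + [Transformer Walker object] + [Printer Transformer Walker object]
  take Transformer:  [Transformer Walker object] + [Transformer Walker object] + [Transformer Walker object]
  take Walker:  [Walker object] + [Walker object] + [Walker object]
  take object:  [object] + [object] + [object]
MRO: Visitor Checker Hookable Plugin Loader Extension Printer Transformer Walker object
Walker sits at index 8.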